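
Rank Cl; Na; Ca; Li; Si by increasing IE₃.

Consider each +2 ion: Cl²⁺ still has 5 valence electrons; Na²⁺ is already 1 electron into the core; Ca²⁺ is the bare [Ar] core; Li²⁺ is already 1 electron into the core; Si²⁺ still has 2 valence electrons.
Breaking into a closed-shell core is much more expensive than removing a leftover valence electron — Ca, Na and Li have the largest IE_3 here.
Valence configurations: Cl²⁺ [Ne]3s²3p³, Si²⁺ [Ne]3s².
Approximate IE_3 values (kJ/mol): Cl 3822, Na 6910, Ca 4912, Li 11815, Si 3232.
Putting it together, IE_3: Si < Cl < Ca < Na < Li.

Si, Cl, Ca, Na, Li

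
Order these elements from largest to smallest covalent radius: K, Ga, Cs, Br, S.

Cs > K > Ga > Br > S

Moving right in a period, electrons are added to the same shell under a stronger nuclear pull, so atoms get smaller; moving down, a new shell is opened and atoms get larger.
Here both period and group differ, so the two effects have to be weighed against each other.
Br > S: the two effects oppose for this pair; the down-group effect wins (114 vs 103 pm).
Ga > Br: Ga lies to the left of Br in period 4, so the across-period effect alone puts Ga larger.
K > Ga: both are in period 4; the period trend gives K the larger value.
Cs > K: Cs sits below K in group 1, so the down-group effect alone puts Cs larger.
Approximate values (pm): S 103, K 196, Ga 124, Br 114, Cs 232.
So from largest to smallest: Cs > K > Ga > Br > S.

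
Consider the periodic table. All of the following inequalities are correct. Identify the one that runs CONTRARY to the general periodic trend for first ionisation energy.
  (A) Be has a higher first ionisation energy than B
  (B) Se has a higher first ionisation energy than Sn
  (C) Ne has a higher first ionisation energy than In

(A)

The general trend: first ionisation energy increases across a period and decreases down a group.
(A) Be (period 2, group 2) vs B (period 2, group 13): the stated order contradicts the simple trend.
(B) Se (period 4, group 16) vs Sn (period 5, group 14): the stated order agrees with the simple trend.
(C) Ne (period 2, group 18) vs In (period 5, group 13): the stated order agrees with the simple trend.
The exception is (A): removing B's lone 2p electron is easier than breaking Be's filled 2s².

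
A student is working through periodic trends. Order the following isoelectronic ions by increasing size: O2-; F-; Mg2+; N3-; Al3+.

Al3+ < Mg2+ < F- < O2- < N3-

All of these have 10 electrons, so size is governed by nuclear charge alone: the more protons, the stronger the pull on the same electron cloud, and the smaller the ion.
Nuclear charges: Al3+ (Z=13), Mg2+ (Z=12), F- (Z=9), O2- (Z=8), N3- (Z=7).
Smallest to largest: Al3+ < Mg2+ < F- < O2- < N3-.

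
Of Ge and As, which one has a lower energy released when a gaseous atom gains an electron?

Adding an electron releases more energy for atoms nearer the top right (short of the noble gases).
All lie in period 4; the across-period trend (electron affinity increases left to right) applies, with the exception below.
Note the exception: Ge has a higher electron affinity than As, contrary to the simple trend — adding an electron to As's half-filled 4p³ is unfavourable, so Ge (4p²) has the more exothermic EA.
Approximate values (kJ/mol): Ge 119, As 78.
So As has the lower energy released when a gaseous atom gains an electron (As < Ge).

As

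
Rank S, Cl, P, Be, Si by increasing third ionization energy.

P < Si < S < Cl < Be

The third ionization energy removes an electron from the +2 ion. For each element: S²⁺ still has 4 valence electrons; Cl²⁺ still has 5 valence electrons; P²⁺ still has 3 valence electrons; Be²⁺ is the bare [He] core; Si²⁺ still has 2 valence electrons.
Core electrons are held far more tightly than valence electrons, so Be tops the IE_3 order.
Valence configurations: S²⁺ [Ne]3s²3p², Cl²⁺ [Ne]3s²3p³, P²⁺ [Ne]3s²3p¹, Si²⁺ [Ne]3s².
P²⁺ loses a lone 3p electron whereas Si²⁺ must break into a filled 3s² pair, so IE_3(Si) > IE_3(P) even though P has the higher nuclear charge.
Approximate IE_3 values (kJ/mol): S 3357, Cl 3822, P 2914, Be 14849, Si 3232.
So the third ionization energies run P < Si < S < Cl < Be.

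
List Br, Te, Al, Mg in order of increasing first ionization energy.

Al < Mg < Te < Br

Mg is in period 3, group 2; Al is in period 3, group 13; Br is in period 4, group 17; Te is in period 5, group 16.
Removing the outermost electron gets harder across a period and easier down a group.
Here both period and group differ, so the two effects have to be weighed against each other.
Mg > Al: this pair runs against the simple trend — see the exception note.
Te > Mg: period and group pull opposite ways; the across-period shift dominates (869 vs 738 kJ/mol).
Br > Te: both effects reinforce here, so Br is clearly the higher of the two.
Note the exception: Mg has a higher first ionization energy than Al, contrary to the simple trend — Al's single 3p electron is easier to remove than one from Mg's filled 3s².
Tabulated first ionization energy (kJ/mol): Mg 738, Al 578, Br 1140, Te 869.
So from lowest to highest: Al < Mg < Te < Br.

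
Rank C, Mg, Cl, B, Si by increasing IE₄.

Consider each +3 ion: C³⁺ still has 1 valence electron; Mg³⁺ is already 1 electron into the core; Cl³⁺ still has 4 valence electrons; B³⁺ is the bare [He] core; Si³⁺ still has 1 valence electron.
Core electrons are held far more tightly than valence electrons, so Mg and B top the IE_4 order.
Valence configurations: C³⁺ [He]2s¹, Cl³⁺ [Ne]3s²3p², Si³⁺ [Ne]3s¹.
Tabulated IE_4 (kJ/mol): C 6223, Mg 10543, Cl 5159, B 25026, Si 4356.
Putting it together, IE_4: Si < Cl < C < Mg < B.

Si, Cl, C, Mg, B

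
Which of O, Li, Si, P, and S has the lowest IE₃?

The third ionization energy removes an electron from the +2 ion. For each element: O²⁺ still has 4 valence electrons; Li²⁺ is already 1 electron into the core; Si²⁺ still has 2 valence electrons; P²⁺ still has 3 valence electrons; S²⁺ still has 4 valence electrons.
Pulling an electron out of a noble-gas core costs far more than removing a remaining valence electron, so Li sits at the high end of IE_3.
Valence configurations: O²⁺ [He]2s²2p², Si²⁺ [Ne]3s², P²⁺ [Ne]3s²3p¹, S²⁺ [Ne]3s²3p².
P²⁺ loses a lone 3p electron whereas Si²⁺ must break into a filled 3s² pair, so IE_3(Si) > IE_3(P) even though P has the higher nuclear charge.
Tabulated IE_3 (kJ/mol): O 5300, Li 11815, Si 3232, P 2914, S 3357.
Putting it together, IE_3: P < Si < S < O < Li.

P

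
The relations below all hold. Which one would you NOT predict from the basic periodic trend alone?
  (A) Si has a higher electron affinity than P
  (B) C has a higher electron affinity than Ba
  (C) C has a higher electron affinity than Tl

The general trend: electron affinity increases across a period and decreases down a group.
(A) Si (period 3, group 14) vs P (period 3, group 15): the stated order contradicts the simple trend.
(B) C (period 2, group 14) vs Ba (period 6, group 2): the stated order agrees with the simple trend.
(C) C (period 2, group 14) vs Tl (period 6, group 13): the stated order agrees with the simple trend.
The exception is (A): adding an electron to P's half-filled 3p³ is unfavourable, so Si (3p²) has the more exothermic EA.

(A)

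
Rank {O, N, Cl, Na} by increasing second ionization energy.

Cl, N, O, Na

IE_2 is the cost of taking one more electron from the +1 cation: O⁺ still has 5 valence electrons; N⁺ still has 4 valence electrons; Cl⁺ still has 6 valence electrons; Na⁺ is the bare [Ne] core.
Core electrons are held far more tightly than valence electrons, so Na tops the IE_2 order.
Valence configurations: O⁺ [He]2s²2p³, N⁺ [He]2s²2p², Cl⁺ [Ne]3s²3p⁴.
Approximate IE_2 values (kJ/mol): O 3388, N 2856, Cl 2298, Na 4562.
Putting it together, IE_2: Cl < N < O < Na.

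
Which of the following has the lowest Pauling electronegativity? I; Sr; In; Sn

Sr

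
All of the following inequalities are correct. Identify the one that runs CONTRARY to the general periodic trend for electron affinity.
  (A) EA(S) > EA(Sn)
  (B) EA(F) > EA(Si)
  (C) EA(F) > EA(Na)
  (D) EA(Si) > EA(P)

(D)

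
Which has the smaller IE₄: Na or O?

After 3 electrons have been removed, what remains? Na³⁺ is already 2 electrons into the core; O³⁺ still has 3 valence electrons.
Core electrons are held far more tightly than valence electrons, so Na tops the IE_4 order.
Approximate IE_4 values (kJ/mol): Na 9543, O 7469.
Overall IE_4 order: O < Na.

O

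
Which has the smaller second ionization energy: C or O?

The second ionization energy removes an electron from the +1 ion. For each element: C⁺ still has 3 valence electrons; O⁺ still has 5 valence electrons.
All are still removing valence electrons, so compare the +1 ions as you would atoms: IE_2 generally rises across a period (higher Z_eff) and falls down a group (larger shell), subject to the usual subshell exceptions.
Valence configurations: C⁺ [He]2s²2p¹, O⁺ [He]2s²2p³.
Approximate IE_2 values (kJ/mol): C 2353, O 3388.
Overall IE_2 order: C < O.

C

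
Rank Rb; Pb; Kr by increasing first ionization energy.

Kr is in period 4, group 18; Rb is in period 5, group 1; Pb is in period 6, group 14.
Removing the outermost electron gets harder across a period and easier down a group.
These span different periods and groups, so the two trends combine.
Pb > Rb: period and group pull opposite ways; the across-period shift dominates (716 vs 403 kJ/mol).
Kr > Pb: both effects reinforce here, so Kr is clearly the higher of the two.
Tabulated first ionization energy (kJ/mol): Kr 1351, Rb 403, Pb 716.
So from lowest to highest: Rb < Pb < Kr.

Rb < Pb < Kr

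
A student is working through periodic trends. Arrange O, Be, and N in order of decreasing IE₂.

O > N > Be

After 1 electron has been removed, what remains? O⁺ still has 5 valence electrons; Be⁺ still has 1 valence electron; N⁺ still has 4 valence electrons.
All are still removing valence electrons, so compare the +1 ions as you would atoms: IE_2 generally rises across a period (higher Z_eff) and falls down a group (larger shell), subject to the usual subshell exceptions.
Valence configurations: O⁺ [He]2s²2p³, Be⁺ [He]2s¹, N⁺ [He]2s²2p².
Tabulated IE_2 (kJ/mol): O 3388, Be 1757, N 2856.
Overall IE_2 order: Be < N < O.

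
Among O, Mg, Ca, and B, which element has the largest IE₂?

The second ionization energy removes an electron from the +1 ion. For each element: O⁺ still has 5 valence electrons; Mg⁺ still has 1 valence electron; Ca⁺ still has 1 valence electron; B⁺ still has 2 valence electrons.
All are still removing valence electrons, so compare the +1 ions as you would atoms: IE_2 generally rises across a period (higher Z_eff) and falls down a group (larger shell), subject to the usual subshell exceptions.
Valence configurations: O⁺ [He]2s²2p³, Mg⁺ [Ne]3s¹, Ca⁺ [Ar]4s¹, B⁺ [He]2s².
Approximate IE_2 values (kJ/mol): O 3388, Mg 1451, Ca 1145, B 2427.
So the second ionization energies run Ca < Mg < B < O.

O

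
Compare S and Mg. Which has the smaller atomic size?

Mg is in period 3, group 2; S is in period 3, group 16.
Moving right in a period, electrons are added to the same shell under a stronger nuclear pull, so atoms get smaller; moving down, a new shell is opened and atoms get larger.
All lie in period 3, so atomic radius increases right to left.
So S has the smaller atomic size (S < Mg).

S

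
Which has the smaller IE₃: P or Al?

After 2 electrons have been removed, what remains? P²⁺ still has 3 valence electrons; Al²⁺ still has 1 valence electron.
All are still removing valence electrons, so compare the +2 ions as you would atoms: IE_3 generally rises across a period (higher Z_eff) and falls down a group (larger shell), subject to the usual subshell exceptions.
Valence configurations: P²⁺ [Ne]3s²3p¹, Al²⁺ [Ne]3s¹.
The numbers (kJ/mol): P 2914, Al 2745.
Overall IE_3 order: Al < P.

Al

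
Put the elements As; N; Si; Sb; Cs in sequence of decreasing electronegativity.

N > As > Sb > Si > Cs

Electronegativity increases across a period and decreases down a group, tracking effective nuclear charge and atomic size.
Neither a single period nor a single group — weigh both effects.
Si > Cs: relative to Cs, both the across-period and down-group shifts push Si's electronegativity up.
Sb > Si: period and group pull opposite ways; the across-period shift dominates (2.05 vs 1.90).
As > Sb: they share group 15; the group trend gives As the larger value.
N > As: they share group 15; the group trend gives N the larger value.
Approximate values (Pauling): N 3.04, Si 1.90, As 2.18, Sb 2.05, Cs 0.79.
So from highest to lowest: N > As > Sb > Si > Cs.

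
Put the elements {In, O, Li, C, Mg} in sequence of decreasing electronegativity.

O > C > In > Mg > Li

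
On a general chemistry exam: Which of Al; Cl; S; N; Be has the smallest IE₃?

Al

Consider each +2 ion: Al²⁺ still has 1 valence electron; Cl²⁺ still has 5 valence electrons; S²⁺ still has 4 valence electrons; N²⁺ still has 3 valence electrons; Be²⁺ is the bare [He] core.
Pulling an electron out of a noble-gas core costs far more than removing a remaining valence electron, so Be sits at the high end of IE_3.
Valence configurations: Al²⁺ [Ne]3s¹, Cl²⁺ [Ne]3s²3p³, S²⁺ [Ne]3s²3p², N²⁺ [He]2s²2p¹.
The numbers (kJ/mol): Al 2745, Cl 3822, S 3357, N 4578, Be 14849.
Putting it together, IE_3: Al < S < Cl < N < Be.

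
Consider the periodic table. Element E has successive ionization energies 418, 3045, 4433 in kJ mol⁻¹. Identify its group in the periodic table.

Group 1

Look for the largest jump between consecutive ionization energies: IE2/IE1 ≈ 7.3, far larger than any earlier ratio.
That jump marks the point where a core electron is being removed. So the atom has 1 valence electron.
A main-group element with 1 valence electron is in group 1.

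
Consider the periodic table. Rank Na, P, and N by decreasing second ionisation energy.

Consider each +1 ion: Na⁺ is the bare [Ne] core; P⁺ still has 4 valence electrons; N⁺ still has 4 valence electrons.
Pulling an electron out of a noble-gas core costs far more than removing a remaining valence electron, so Na sits at the high end of IE_2.
Valence configurations: P⁺ [Ne]3s²3p², N⁺ [He]2s²2p².
Approximate IE_2 values (kJ/mol): Na 4562, P 1907, N 2856.
Overall IE_2 order: P < N < Na.

Na > N > P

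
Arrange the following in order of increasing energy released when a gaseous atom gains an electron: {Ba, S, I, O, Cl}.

Ba < O < S < I < Cl

O is in period 2, group 16; S is in period 3, group 16; Cl is in period 3, group 17; I is in period 5, group 17; Ba is in period 6, group 2.
Atoms with high Z_eff and room in the valence shell (especially the halogens) have the most exothermic electron affinities.
Here both period and group differ, so the two effects have to be weighed against each other.
O > Ba: relative to Ba, both the across-period and down-group shifts push O's electron affinity up.
S > O: this pair runs against the simple trend — see the exception note.
I > S: the two effects oppose for this pair; the across-period effect wins (295 vs 200 kJ/mol).
Cl > I: they share group 17; the group trend gives Cl the larger value.
Note the exception: S has a higher electron affinity than O, contrary to the simple trend — the compact 2p subshell of O repels the added electron more than S's larger 3p does.
Approximate values (kJ/mol): O 141, S 200, Cl 349, I 295, Ba 14.
So from lowest to highest: Ba < O < S < I < Cl.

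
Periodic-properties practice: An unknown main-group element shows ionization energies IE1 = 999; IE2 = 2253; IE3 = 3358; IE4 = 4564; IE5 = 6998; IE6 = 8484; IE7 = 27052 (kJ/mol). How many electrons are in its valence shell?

6

Look for the largest jump between consecutive ionization energies: IE7/IE6 ≈ 3.2, far larger than any earlier ratio.
That jump marks the point where a core electron is being removed. So the atom has 6 valence electrons.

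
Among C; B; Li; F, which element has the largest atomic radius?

Radius decreases left→right (rising Z_eff, same n) and increases top→bottom (higher n).
All lie in period 2, so atomic radius increases right to left.
The largest atomic radius among these belongs to Li.

Li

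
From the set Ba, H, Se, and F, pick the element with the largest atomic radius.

Ba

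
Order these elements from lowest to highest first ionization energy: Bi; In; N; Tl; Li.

Li is in period 2, group 1; N is in period 2, group 15; In is in period 5, group 13; Tl is in period 6, group 13; Bi is in period 6, group 15.
Removing the outermost electron gets harder across a period and easier down a group.
These span different periods and groups, so the two trends combine.
In > Li: period and group pull opposite ways; the across-period shift dominates (558 vs 520 kJ/mol).
Tl > In: this pair runs against the simple trend — see the exception note.
Bi > Tl: both are in period 6; the period trend gives Bi the larger value.
N > Bi: N sits above Bi in group 15, so the down-group effect alone puts N higher.
Note the exception: Tl has a higher first ionization energy than In, contrary to the simple trend — relativistic 6s stabilisation and poor 4f/5d shielding distort the trend for the heavy p-block elements.
Tabulated first ionization energy (kJ/mol): Li 520, N 1402, In 558, Tl 589, Bi 703.
So from lowest to highest: Li < In < Tl < Bi < N.

Li < In < Tl < Bi < N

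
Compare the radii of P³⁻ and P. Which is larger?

Forming P³⁻ adds 3 electrons to P. More electron–electron repulsion in the same shell, with unchanged nuclear charge, lets the cloud expand.
An anion is larger than its parent atom: P³⁻ > P.

P³⁻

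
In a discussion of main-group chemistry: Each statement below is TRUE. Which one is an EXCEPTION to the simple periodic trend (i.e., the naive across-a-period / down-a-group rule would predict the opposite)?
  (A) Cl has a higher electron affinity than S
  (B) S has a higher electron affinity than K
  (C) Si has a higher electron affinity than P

The general trend: electron affinity increases across a period and decreases down a group.
(A) Cl (period 3, group 17) vs S (period 3, group 16): the stated order agrees with the simple trend.
(B) S (period 3, group 16) vs K (period 4, group 1): the stated order agrees with the simple trend.
(C) Si (period 3, group 14) vs P (period 3, group 15): the stated order contradicts the simple trend.
The exception is (C): adding an electron to P's half-filled 3p³ is unfavourable, so Si (3p²) has the more exothermic EA.

(C)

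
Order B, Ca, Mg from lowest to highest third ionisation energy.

The third ionization energy removes an electron from the +2 ion. For each element: B²⁺ still has 1 valence electron; Ca²⁺ is the bare [Ar] core; Mg²⁺ is the bare [Ne] core.
Core electrons are held far more tightly than valence electrons, so Ca and Mg top the IE_3 order.
Approximate IE_3 values (kJ/mol): B 3660, Ca 4912, Mg 7733.
Putting it together, IE_3: B < Ca < Mg.

B, Ca, Mg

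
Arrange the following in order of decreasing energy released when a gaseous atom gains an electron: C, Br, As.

C is in period 2, group 14; As is in period 4, group 15; Br is in period 4, group 17.
EA tends to increase across a period and decrease down a group, though the pattern is less regular than for IE or radius.
Neither a single period nor a single group — weigh both effects.
C > As: the two effects oppose for this pair; the down-group effect wins (122 vs 78 kJ/mol).
Br > C: the two effects oppose for this pair; the across-period effect wins (325 vs 122 kJ/mol).
For reference (kJ/mol): C 122, As 78, Br 325.
So from highest to lowest: Br > C > As.

Br, C, As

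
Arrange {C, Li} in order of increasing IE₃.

C < Li

IE_3 is the cost of taking one more electron from the +2 cation: C²⁺ still has 2 valence electrons; Li²⁺ is already 1 electron into the core.
Breaking into a closed-shell core is much more expensive than removing a leftover valence electron — Li has the largest IE_3 here.
Approximate IE_3 values (kJ/mol): C 4620, Li 11815.
Putting it together, IE_3: C < Li.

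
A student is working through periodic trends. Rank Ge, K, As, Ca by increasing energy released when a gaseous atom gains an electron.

Ca < K < As < Ge

K is in period 4, group 1; Ca is in period 4, group 2; Ge is in period 4, group 14; As is in period 4, group 15.
Electron affinity generally becomes more exothermic across a period toward the halogens and less exothermic down a group.
All lie in period 4; the across-period trend (electron affinity increases left to right) applies, with the exception below.
Note the exception: K has a higher electron affinity than Ca, contrary to the simple trend — adding an electron to Ca (ns²) has to open a new, higher-energy np subshell, which is unfavourable.
Note the exception: Ge has a higher electron affinity than As, contrary to the simple trend — adding an electron to As's half-filled 4p³ is unfavourable, so Ge (4p²) has the more exothermic EA.
Tabulated electron affinity (kJ/mol): K 48, Ca 2, Ge 119, As 78.
So from lowest to highest: Ca < K < As < Ge.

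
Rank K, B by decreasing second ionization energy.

IE_2 is the cost of taking one more electron from the +1 cation: K⁺ is the bare [Ar] core; B⁺ still has 2 valence electrons.
Pulling an electron out of a noble-gas core costs far more than removing a remaining valence electron, so K sits at the high end of IE_2.
The numbers (kJ/mol): K 3052, B 2427.
Overall IE_2 order: B < K.

K > B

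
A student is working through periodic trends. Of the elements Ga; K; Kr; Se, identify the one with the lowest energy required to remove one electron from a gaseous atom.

K

K is in period 4, group 1; Ga is in period 4, group 13; Se is in period 4, group 16; Kr is in period 4, group 18.
First ionization energy rises across a period (greater Z_eff holds electrons more tightly) and falls down a group (valence electrons are farther from the nucleus).
All lie in period 4, so first ionization energy increases left to right.
The lowest energy required to remove one electron from a gaseous atom among these belongs to K.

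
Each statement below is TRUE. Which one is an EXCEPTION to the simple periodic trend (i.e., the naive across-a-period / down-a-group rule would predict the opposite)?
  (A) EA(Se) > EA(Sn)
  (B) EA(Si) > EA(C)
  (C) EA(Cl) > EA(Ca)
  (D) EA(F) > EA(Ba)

The general trend: electron affinity increases across a period and decreases down a group.
(A) Se (period 4, group 16) vs Sn (period 5, group 14): the stated order agrees with the simple trend.
(B) Si (period 3, group 14) vs C (period 2, group 14): the stated order contradicts the simple trend.
(C) Cl (period 3, group 17) vs Ca (period 4, group 2): the stated order agrees with the simple trend.
(D) F (period 2, group 17) vs Ba (period 6, group 2): the stated order agrees with the simple trend.
The exception is (B): Si's larger, more diffuse 3p orbitals accept an added electron slightly more readily than C's compact 2p.

(B)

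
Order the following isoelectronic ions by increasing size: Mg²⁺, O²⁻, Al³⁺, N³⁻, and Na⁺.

Al³⁺ < Mg²⁺ < Na⁺ < O²⁻ < N³⁻

All of these have 10 electrons, so size is governed by nuclear charge alone: the more protons, the stronger the pull on the same electron cloud, and the smaller the ion.
Nuclear charges: Al³⁺ (Z=13), Mg²⁺ (Z=12), Na⁺ (Z=11), O²⁻ (Z=8), N³⁻ (Z=7).
Smallest to largest: Al³⁺ < Mg²⁺ < Na⁺ < O²⁻ < N³⁻.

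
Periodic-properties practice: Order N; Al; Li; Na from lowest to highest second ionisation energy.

After 1 electron has been removed, what remains? N⁺ still has 4 valence electrons; Al⁺ still has 2 valence electrons; Li⁺ is the bare [He] core; Na⁺ is the bare [Ne] core.
Pulling an electron out of a noble-gas core costs far more than removing a remaining valence electron, so Na and Li sit at the high end of IE_2.
Valence configurations: N⁺ [He]2s²2p², Al⁺ [Ne]3s².
Approximate IE_2 values (kJ/mol): N 2856, Al 1817, Li 7298, Na 4562.
So the second ionization energies run Al < N < Na < Li.

Al, N, Na, Li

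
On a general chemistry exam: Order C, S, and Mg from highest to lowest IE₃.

Mg, C, S

The third ionization energy removes an electron from the +2 ion. For each element: C²⁺ still has 2 valence electrons; S²⁺ still has 4 valence electrons; Mg²⁺ is the bare [Ne] core.
Core electrons are held far more tightly than valence electrons, so Mg tops the IE_3 order.
Valence configurations: C²⁺ [He]2s², S²⁺ [Ne]3s²3p².
Tabulated IE_3 (kJ/mol): C 4620, S 3357, Mg 7733.
So the third ionization energies run S < C < Mg.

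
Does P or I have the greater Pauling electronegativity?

I

EN rises left→right (higher Z_eff, smaller atoms) and falls top→bottom (larger, more shielded atoms).
Neither a single period nor a single group — weigh both effects.
I > P: the two effects oppose for this pair; the across-period effect wins (2.66 vs 2.19).
Tabulated electronegativity (Pauling): P 2.19, I 2.66.
So I has the greater Pauling electronegativity (I > P).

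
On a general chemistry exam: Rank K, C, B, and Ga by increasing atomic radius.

B is in period 2, group 13; C is in period 2, group 14; K is in period 4, group 1; Ga is in period 4, group 13.
Moving right in a period, electrons are added to the same shell under a stronger nuclear pull, so atoms get smaller; moving down, a new shell is opened and atoms get larger.
These span different periods and groups, so the two trends combine.
B > C: both are in period 2; the period trend gives B the larger value.
Ga > B: Ga sits below B in group 13, so the down-group effect alone puts Ga larger.
K > Ga: both are in period 4; the period trend gives K the larger value.
Tabulated atomic radius (pm): B 85, C 75, K 196, Ga 124.
So from smallest to largest: C < B < Ga < K.

C < B < Ga < K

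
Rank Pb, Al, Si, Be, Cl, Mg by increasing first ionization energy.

Al, Pb, Mg, Si, Be, Cl

Be is in period 2, group 2; Mg is in period 3, group 2; Al is in period 3, group 13; Si is in period 3, group 14; Cl is in period 3, group 17; Pb is in period 6, group 14.
Across a period the outer electron is held more tightly (higher IE₁); down a group it sits in a higher shell, more shielded, and comes off more easily.
Here both period and group differ, so the two effects have to be weighed against each other.
Pb > Al: the two effects oppose for this pair; the across-period effect wins (716 vs 578 kJ/mol).
Mg > Pb: the two effects oppose for this pair; the down-group effect wins (738 vs 716 kJ/mol).
Si > Mg: both are in period 3; the period trend gives Si the larger value.
Be > Si: the two effects oppose for this pair; the down-group effect wins (900 vs 786 kJ/mol).
Cl > Be: the two effects oppose for this pair; the across-period effect wins (1251 vs 900 kJ/mol).
Note the exception: Mg has a higher first ionization energy than Al, contrary to the simple trend — Al's single 3p electron is easier to remove than one from Mg's filled 3s².
Tabulated first ionization energy (kJ/mol): Be 900, Mg 738, Al 578, Si 786, Cl 1251, Pb 716.
So from lowest to highest: Al < Pb < Mg < Si < Be < Cl.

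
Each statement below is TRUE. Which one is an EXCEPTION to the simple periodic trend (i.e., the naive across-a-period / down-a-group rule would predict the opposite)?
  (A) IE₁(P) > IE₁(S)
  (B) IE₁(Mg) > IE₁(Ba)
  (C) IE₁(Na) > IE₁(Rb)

The general trend: first ionisation energy increases across a period and decreases down a group.
(A) P (period 3, group 15) vs S (period 3, group 16): the stated order contradicts the simple trend.
(B) Mg (period 3, group 2) vs Ba (period 6, group 2): the stated order agrees with the simple trend.
(C) Na (period 3, group 1) vs Rb (period 5, group 1): the stated order agrees with the simple trend.
The exception is (A): S (3p⁴) ionizes more easily than half-filled P (3p³) because the paired 3p electron in S is pushed out by e⁻–e⁻ repulsion.

(A)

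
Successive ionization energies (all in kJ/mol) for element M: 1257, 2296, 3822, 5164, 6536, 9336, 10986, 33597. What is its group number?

Look for the largest jump between consecutive ionization energies: IE8/IE7 ≈ 3.1, far larger than any earlier ratio.
That jump marks the point where a core electron is being removed. So the atom has 7 valence electrons.
A main-group element with 7 valence electrons is in group 17.

Group 17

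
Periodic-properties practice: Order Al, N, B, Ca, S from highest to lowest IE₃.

After 2 electrons have been removed, what remains? Al²⁺ still has 1 valence electron; N²⁺ still has 3 valence electrons; B²⁺ still has 1 valence electron; Ca²⁺ is the bare [Ar] core; S²⁺ still has 4 valence electrons.
Core electrons are held far more tightly than valence electrons, so Ca tops the IE_3 order.
Valence configurations: Al²⁺ [Ne]3s¹, N²⁺ [He]2s²2p¹, B²⁺ [He]2s¹, S²⁺ [Ne]3s²3p².
The numbers (kJ/mol): Al 2745, N 4578, B 3660, Ca 4912, S 3357.
Overall IE_3 order: Al < S < B < N < Ca.

Ca, N, B, S, Al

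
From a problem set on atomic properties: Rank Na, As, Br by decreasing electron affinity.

Br > As > Na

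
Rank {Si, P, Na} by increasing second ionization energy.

The second ionization energy removes an electron from the +1 ion. For each element: Si⁺ still has 3 valence electrons; P⁺ still has 4 valence electrons; Na⁺ is the bare [Ne] core.
Core electrons are held far more tightly than valence electrons, so Na tops the IE_2 order.
Valence configurations: Si⁺ [Ne]3s²3p¹, P⁺ [Ne]3s²3p².
Approximate IE_2 values (kJ/mol): Si 1577, P 1907, Na 4562.
Overall IE_2 order: Si < P < Na.

Si < P < Na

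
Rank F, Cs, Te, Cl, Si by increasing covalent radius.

F < Cl < Si < Te < Cs

F is in period 2, group 17; Si is in period 3, group 14; Cl is in period 3, group 17; Te is in period 5, group 16; Cs is in period 6, group 1.
Atomic radius shrinks across a period as nuclear charge pulls the same shell inward, and grows down a group as new shells are added.
Here both period and group differ, so the two effects have to be weighed against each other.
Cl > F: Cl sits below F in group 17, so the down-group effect alone puts Cl larger.
Si > Cl: Si lies to the left of Cl in period 3, so the across-period effect alone puts Si larger.
Te > Si: period and group pull opposite ways; the down-group shift dominates (136 vs 116 pm).
Cs > Te: relative to Te, both the across-period and down-group shifts push Cs's atomic radius up.
For reference (pm): F 64, Si 116, Cl 99, Te 136, Cs 232.
So from smallest to largest: F < Cl < Si < Te < Cs.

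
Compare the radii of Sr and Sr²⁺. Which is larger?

Sr

Forming Sr²⁺ removes 2 electrons from Sr. Fewer electrons for the same nuclear charge means less shielding and a higher Z_eff on the remaining electrons, and for main-group metals the entire outer shell is lost.
A cation is smaller than its parent atom: Sr²⁺ < Sr.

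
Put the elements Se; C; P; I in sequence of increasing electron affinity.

Atoms with high Z_eff and room in the valence shell (especially the halogens) have the most exothermic electron affinities.
A diagonal step moves right (one effect) and down (the opposite effect) at once.
C > P: the two effects oppose for this pair; the down-group effect wins (122 vs 72 kJ/mol).
Se > C: the two effects oppose for this pair; the across-period effect wins (195 vs 122 kJ/mol).
I > Se: period and group pull opposite ways; the across-period shift dominates (295 vs 195 kJ/mol).
Tabulated electron affinity (kJ/mol): C 122, P 72, Se 195, I 295.
So from lowest to highest: P < C < Se < I.

P, C, Se, I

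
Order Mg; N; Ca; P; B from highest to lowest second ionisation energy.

N, B, P, Mg, Ca

The second ionization energy removes an electron from the +1 ion. For each element: Mg⁺ still has 1 valence electron; N⁺ still has 4 valence electrons; Ca⁺ still has 1 valence electron; P⁺ still has 4 valence electrons; B⁺ still has 2 valence electrons.
All are still removing valence electrons, so compare the +1 ions as you would atoms: IE_2 generally rises across a period (higher Z_eff) and falls down a group (larger shell), subject to the usual subshell exceptions.
Valence configurations: Mg⁺ [Ne]3s¹, N⁺ [He]2s²2p², Ca⁺ [Ar]4s¹, P⁺ [Ne]3s²3p², B⁺ [He]2s².
Tabulated IE_2 (kJ/mol): Mg 1451, N 2856, Ca 1145, P 1907, B 2427.
So the second ionization energies run Ca < Mg < P < B < N.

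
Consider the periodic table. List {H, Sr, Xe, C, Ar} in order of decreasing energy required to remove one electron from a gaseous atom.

Ar > H > Xe > C > Sr

H is in period 1, group 1; C is in period 2, group 14; Ar is in period 3, group 18; Sr is in period 5, group 2; Xe is in period 5, group 18.
IE₁ increases left→right with effective nuclear charge and decreases top→bottom as the valence shell moves farther out.
These span different periods and groups, so the two trends combine.
C > Sr: relative to Sr, both the across-period and down-group shifts push C's first ionization energy up.
Xe > C: period and group pull opposite ways; the across-period shift dominates (1170 vs 1086 kJ/mol).
H > Xe: the two effects oppose for this pair; the down-group effect wins (1312 vs 1170 kJ/mol).
Ar > H: the two effects oppose for this pair; the across-period effect wins (1521 vs 1312 kJ/mol).
Approximate values (kJ/mol): H 1312, C 1086, Ar 1521, Sr 550, Xe 1170.
So from highest to lowest: Ar > H > Xe > C > Sr.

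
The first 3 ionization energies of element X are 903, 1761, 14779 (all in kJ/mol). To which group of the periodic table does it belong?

Look for the largest jump between consecutive ionization energies: IE3/IE2 ≈ 8.4, far larger than any earlier ratio.
That jump marks the point where a core electron is being removed. So the atom has 2 valence electrons.
A main-group element with 2 valence electrons is in group 2.

Group 2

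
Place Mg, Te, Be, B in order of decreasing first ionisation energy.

Across a period the outer electron is held more tightly (higher IE₁); down a group it sits in a higher shell, more shielded, and comes off more easily.
Here both period and group differ, so the two effects have to be weighed against each other.
B > Mg: both effects reinforce here, so B is clearly the higher of the two.
Te > B: period and group pull opposite ways; the across-period shift dominates (869 vs 801 kJ/mol).
Be > Te: period and group pull opposite ways; the down-group shift dominates (900 vs 869 kJ/mol).
Note the exception: Be has a higher first ionization energy than B, contrary to the simple trend — removing B's lone 2p electron is easier than breaking Be's filled 2s².
Approximate values (kJ/mol): Be 900, B 801, Mg 738, Te 869.
So from highest to lowest: Be > Te > B > Mg.

Be, Te, B, Mg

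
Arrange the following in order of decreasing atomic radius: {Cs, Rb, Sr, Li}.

Cs > Rb > Sr > Li

Radius decreases left→right (rising Z_eff, same n) and increases top→bottom (higher n).
Here both period and group differ, so the two effects have to be weighed against each other.
Sr > Li: the two effects oppose for this pair; the down-group effect wins (185 vs 133 pm).
Rb > Sr: both are in period 5; the period trend gives Rb the larger value.
Cs > Rb: they share group 1; the group trend gives Cs the larger value.
Approximate values (pm): Li 133, Rb 210, Sr 185, Cs 232.
So from largest to smallest: Cs > Rb > Sr > Li.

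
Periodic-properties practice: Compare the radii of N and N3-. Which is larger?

Forming N3- adds 3 electrons to N. More electron–electron repulsion in the same shell, with unchanged nuclear charge, lets the cloud expand.
An anion is larger than its parent atom: N3- > N.

N3-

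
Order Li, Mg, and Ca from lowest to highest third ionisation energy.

Ca < Mg < Li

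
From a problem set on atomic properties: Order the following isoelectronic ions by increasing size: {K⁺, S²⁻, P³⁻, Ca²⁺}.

Ca²⁺ < K⁺ < S²⁻ < P³⁻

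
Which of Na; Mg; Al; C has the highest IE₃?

Mg

The third ionization energy removes an electron from the +2 ion. For each element: Na²⁺ is already 1 electron into the core; Mg²⁺ is the bare [Ne] core; Al²⁺ still has 1 valence electron; C²⁺ still has 2 valence electrons.
Breaking into a closed-shell core is much more expensive than removing a leftover valence electron — Na and Mg have the largest IE_3 here.
Valence configurations: Al²⁺ [Ne]3s¹, C²⁺ [He]2s².
Tabulated IE_3 (kJ/mol): Na 6910, Mg 7733, Al 2745, C 4620.
So the third ionization energies run Al < C < Na < Mg.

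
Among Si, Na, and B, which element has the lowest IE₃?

Si

Consider each +2 ion: Si²⁺ still has 2 valence electrons; Na²⁺ is already 1 electron into the core; B²⁺ still has 1 valence electron.
Core electrons are held far more tightly than valence electrons, so Na tops the IE_3 order.
Valence configurations: Si²⁺ [Ne]3s², B²⁺ [He]2s¹.
Approximate IE_3 values (kJ/mol): Si 3232, Na 6910, B 3660.
So the third ionization energies run Si < B < Na.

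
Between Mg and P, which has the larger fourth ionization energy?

The fourth ionization energy removes an electron from the +3 ion. For each element: Mg³⁺ is already 1 electron into the core; P³⁺ still has 2 valence electrons.
Core electrons are held far more tightly than valence electrons, so Mg tops the IE_4 order.
Approximate IE_4 values (kJ/mol): Mg 10543, P 4964.
Overall IE_4 order: P < Mg.

Mg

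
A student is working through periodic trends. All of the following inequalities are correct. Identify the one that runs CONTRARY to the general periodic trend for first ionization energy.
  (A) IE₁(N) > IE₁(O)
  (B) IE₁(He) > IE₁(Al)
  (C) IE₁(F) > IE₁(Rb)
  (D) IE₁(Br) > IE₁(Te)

The general trend: first ionization energy increases across a period and decreases down a group.
(A) N (period 2, group 15) vs O (period 2, group 16): the stated order contradicts the simple trend.
(B) He (period 1, group 18) vs Al (period 3, group 13): the stated order agrees with the simple trend.
(C) F (period 2, group 17) vs Rb (period 5, group 1): the stated order agrees with the simple trend.
(D) Br (period 4, group 17) vs Te (period 5, group 16): the stated order agrees with the simple trend.
The exception is (A): pairing an electron in O's 2p⁴ costs repulsion energy, so O ionizes more easily than half-filled N (2p³).

(A)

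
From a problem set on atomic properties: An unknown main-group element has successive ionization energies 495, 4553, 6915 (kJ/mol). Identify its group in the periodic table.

Look for the largest jump between consecutive ionization energies: IE2/IE1 ≈ 9.2, far larger than any earlier ratio.
That jump marks the point where a core electron is being removed. So the atom has 1 valence electron.
A main-group element with 1 valence electron is in group 1.

Group 1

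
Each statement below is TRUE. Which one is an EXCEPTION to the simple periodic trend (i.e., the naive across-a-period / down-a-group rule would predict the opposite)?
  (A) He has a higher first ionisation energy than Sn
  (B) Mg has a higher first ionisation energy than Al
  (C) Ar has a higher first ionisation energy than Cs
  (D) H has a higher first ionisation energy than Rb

(B)

The general trend: first ionisation energy increases across a period and decreases down a group.
(A) He (period 1, group 18) vs Sn (period 5, group 14): the stated order agrees with the simple trend.
(B) Mg (period 3, group 2) vs Al (period 3, group 13): the stated order contradicts the simple trend.
(C) Ar (period 3, group 18) vs Cs (period 6, group 1): the stated order agrees with the simple trend.
(D) H (period 1, group 1) vs Rb (period 5, group 1): the stated order agrees with the simple trend.
The exception is (B): Al's single 3p electron is easier to remove than one from Mg's filled 3s².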